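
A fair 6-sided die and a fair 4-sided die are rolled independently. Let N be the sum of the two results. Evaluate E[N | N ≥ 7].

8

P(N ≥ 7) = 5/12.
Σ over the event: 7·1/6 + 8·1/8 + 9·1/12 + 10·1/24 = 10/3.
E[N | N ≥ 7] = (10/3) / (5/12) = 8.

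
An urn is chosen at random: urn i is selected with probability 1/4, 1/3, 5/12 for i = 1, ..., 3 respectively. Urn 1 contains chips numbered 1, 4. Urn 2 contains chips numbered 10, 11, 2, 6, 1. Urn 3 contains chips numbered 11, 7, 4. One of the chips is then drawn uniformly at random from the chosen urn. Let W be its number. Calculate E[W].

E[W | urn 1] = (1+4)/2 = 5/2.
E[W | urn 2] = (10+11+2+6+1)/5 = 6.
E[W | urn 3] = (11+7+4)/3 = 22/3.
E[W] = (1/4)·(5/2) + (1/3)·(6) + (5/12)·(22/3) = 409/72.

409/72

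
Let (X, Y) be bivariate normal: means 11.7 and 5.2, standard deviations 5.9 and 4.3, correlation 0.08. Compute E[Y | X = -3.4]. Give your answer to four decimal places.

4.3196

E[Y | X=x] = μ_Y + ρ(σ_Y/σ_X)(x − μ_X) for jointly normal variables.
E[Y | X=-3.4] = 5.2 + (0.08)·(4.3/5.9)·(-3.4 − (11.7)) = 5.2 + (0.058305)·(-15.1) = 4.3196.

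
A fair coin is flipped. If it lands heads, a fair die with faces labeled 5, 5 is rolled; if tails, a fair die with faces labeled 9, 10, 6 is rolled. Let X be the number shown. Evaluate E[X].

E[X | heads] = (5+5)/2 = 5.
E[X | tails] = (9+10+6)/3 = 25/3.
E[X] = (1/2)·(5) + (1/2)·(25/3) = 20/3.

20/3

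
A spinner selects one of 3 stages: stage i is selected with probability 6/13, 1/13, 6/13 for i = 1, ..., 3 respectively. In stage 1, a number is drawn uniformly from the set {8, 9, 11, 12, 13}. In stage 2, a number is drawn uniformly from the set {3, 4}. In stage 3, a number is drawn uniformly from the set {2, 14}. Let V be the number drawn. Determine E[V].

E[V | stage 1] = (8+9+11+12+13)/5 = 53/5.
E[V | stage 2] = (3+4)/2 = 7/2.
E[V | stage 3] = (2+14)/2 = 8.
E[V] = (6/13)·(53/5) + (1/13)·(7/2) + (6/13)·(8) = 1151/130.

1151/130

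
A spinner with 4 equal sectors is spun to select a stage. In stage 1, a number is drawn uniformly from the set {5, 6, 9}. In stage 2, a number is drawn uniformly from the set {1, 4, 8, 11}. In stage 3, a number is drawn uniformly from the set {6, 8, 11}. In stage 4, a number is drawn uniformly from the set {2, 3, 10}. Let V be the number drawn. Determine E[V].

E[V | stage 1] = (5+6+9)/3 = 20/3.
E[V | stage 2] = (1+4+8+11)/4 = 6.
E[V | stage 3] = (6+8+11)/3 = 25/3.
E[V | stage 4] = (2+3+10)/3 = 5.
By the law of total expectation,
E[V] = (1/4)·(20/3) + (1/4)·(6) + (1/4)·(25/3) + (1/4)·(5) = 13/2.

13/2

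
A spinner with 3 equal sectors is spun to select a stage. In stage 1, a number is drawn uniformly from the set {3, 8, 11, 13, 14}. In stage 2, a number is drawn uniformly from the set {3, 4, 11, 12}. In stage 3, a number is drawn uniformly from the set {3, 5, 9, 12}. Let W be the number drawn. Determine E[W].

E[W | stage 1] = (3+8+11+13+14)/5 = 49/5.
E[W | stage 2] = (3+4+11+12)/4 = 15/2.
E[W | stage 3] = (3+5+9+12)/4 = 29/4.
By the law of total expectation,
E[W] = (1/3)·(49/5) + (1/3)·(15/2) + (1/3)·(29/4) = 491/60.

491/60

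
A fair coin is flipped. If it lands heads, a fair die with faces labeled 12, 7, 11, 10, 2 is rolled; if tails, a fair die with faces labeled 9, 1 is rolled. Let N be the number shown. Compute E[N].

67/10

E[N | heads] = (12+7+11+10+2)/5 = 42/5.
E[N | tails] = (9+1)/2 = 5.
By the law of total expectation,
E[N] = (1/2)·(42/5) + (1/2)·(5) = 67/10.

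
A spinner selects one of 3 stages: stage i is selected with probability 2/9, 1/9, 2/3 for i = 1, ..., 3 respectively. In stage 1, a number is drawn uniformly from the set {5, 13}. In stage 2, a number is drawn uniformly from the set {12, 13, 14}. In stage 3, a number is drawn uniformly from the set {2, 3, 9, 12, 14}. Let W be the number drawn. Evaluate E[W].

79/9

E[W | stage 1] = (5+13)/2 = 9.
E[W | stage 2] = (12+13+14)/3 = 13.
E[W | stage 3] = (2+3+9+12+14)/5 = 8.
E[W] = (2/9)·(9) + (1/9)·(13) + (2/3)·(8) = 79/9.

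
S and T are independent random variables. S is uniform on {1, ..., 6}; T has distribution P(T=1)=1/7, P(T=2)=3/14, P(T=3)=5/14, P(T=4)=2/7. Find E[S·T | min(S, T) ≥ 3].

31/2

P(min(S, T) ≥ 3) = 3/7.
Summing ST·P(x,y) over outcomes with min(S, T) ≥ 3 gives 93/14.
E[S·T | min(S, T) ≥ 3] = (93/14) / (3/7) = 31/2.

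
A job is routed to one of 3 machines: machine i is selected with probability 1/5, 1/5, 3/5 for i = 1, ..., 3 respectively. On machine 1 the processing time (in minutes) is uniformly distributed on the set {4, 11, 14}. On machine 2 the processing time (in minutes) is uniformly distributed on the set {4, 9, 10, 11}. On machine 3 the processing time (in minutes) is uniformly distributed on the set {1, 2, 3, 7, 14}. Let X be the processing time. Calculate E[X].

E[X | machine 1] = (4+11+14)/3 = 29/3.
E[X | machine 2] = (4+9+10+11)/4 = 17/2.
E[X | machine 3] = (1+2+3+7+14)/5 = 27/5.
E[X] = (1/5)·(29/3) + (1/5)·(17/2) + (3/5)·(27/5) = 1031/150.

1031/150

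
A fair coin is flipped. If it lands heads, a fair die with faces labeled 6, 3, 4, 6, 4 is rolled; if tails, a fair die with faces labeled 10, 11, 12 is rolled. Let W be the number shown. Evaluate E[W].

E[W | heads] = (6+3+4+6+4)/5 = 23/5.
E[W | tails] = (10+11+12)/3 = 11.
By the law of total expectation,
E[W] = (1/2)·(23/5) + (1/2)·(11) = 39/5.

39/5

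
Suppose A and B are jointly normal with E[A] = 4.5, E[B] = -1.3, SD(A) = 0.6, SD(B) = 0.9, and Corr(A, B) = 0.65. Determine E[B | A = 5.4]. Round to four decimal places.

-0.4225

For a bivariate normal, E[B | A=x] = μ_B + ρ·(σ_B/σ_A)·(x − μ_A).
E[B | A=5.4] = -1.3 + (0.65)·(0.9/0.6)·(5.4 − (4.5)) = -1.3 + (0.975)·(0.9) = -0.4225.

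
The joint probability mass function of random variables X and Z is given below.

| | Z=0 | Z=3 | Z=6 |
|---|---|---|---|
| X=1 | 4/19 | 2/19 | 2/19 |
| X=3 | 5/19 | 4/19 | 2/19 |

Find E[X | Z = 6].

P(Z = 6) = 4/19.
Σ X·P over the event = 1·(2/19) + 3·(2/19) = 8/19.
E[X | Z = 6] = (8/19) / (4/19) = 2.

2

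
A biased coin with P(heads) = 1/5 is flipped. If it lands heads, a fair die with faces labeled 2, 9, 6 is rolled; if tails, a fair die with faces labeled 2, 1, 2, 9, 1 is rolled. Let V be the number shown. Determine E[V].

53/15

E[V | heads] = (2+9+6)/3 = 17/3.
E[V | tails] = (2+1+2+9+1)/5 = 3.
E[V] = (1/5)·(17/3) + (4/5)·(3) = 53/15.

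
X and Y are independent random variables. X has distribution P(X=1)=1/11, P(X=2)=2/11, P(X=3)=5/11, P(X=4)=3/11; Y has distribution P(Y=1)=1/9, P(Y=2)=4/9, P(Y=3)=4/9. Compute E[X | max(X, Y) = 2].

12/7

P(max(X, Y) = 2) = 14/99.
Summing X·P(x,y) over outcomes with max(X, Y) = 2 gives 8/33.
E[X | max(X, Y) = 2] = (8/33) / (14/99) = 12/7.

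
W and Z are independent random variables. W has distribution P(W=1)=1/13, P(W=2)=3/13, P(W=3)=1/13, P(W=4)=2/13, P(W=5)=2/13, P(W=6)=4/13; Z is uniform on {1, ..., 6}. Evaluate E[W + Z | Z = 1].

5

P(Z = 1) = 1/6.
Summing (W+Z)·P(x,y) over outcomes with Z = 1 gives 5/6.
E[W + Z | Z = 1] = (5/6) / (1/6) = 5.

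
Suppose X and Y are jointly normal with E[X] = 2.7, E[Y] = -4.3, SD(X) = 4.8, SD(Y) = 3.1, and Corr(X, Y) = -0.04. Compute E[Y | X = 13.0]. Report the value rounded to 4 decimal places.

The regression of Y on X has slope ρ·σ_Y/σ_X and passes through (μ_X, μ_Y).
E[Y | X=13.0] = -4.3 + (-0.04)·(3.1/4.8)·(13.0 − (2.7)) = -4.3 + (-0.025833)·(10.3) = -4.5661.

-4.5661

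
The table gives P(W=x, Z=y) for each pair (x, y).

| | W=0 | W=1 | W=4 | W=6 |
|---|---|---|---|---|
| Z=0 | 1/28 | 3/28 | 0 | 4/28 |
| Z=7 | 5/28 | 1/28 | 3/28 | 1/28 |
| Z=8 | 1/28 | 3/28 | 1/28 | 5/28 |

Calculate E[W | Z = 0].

P(Z = 0) = 2/7.
Summing W·P(W=x,Z=y) over the conditioning event gives 27/28.
E[W | Z = 0] = (27/28) / (2/7) = 27/8.

27/8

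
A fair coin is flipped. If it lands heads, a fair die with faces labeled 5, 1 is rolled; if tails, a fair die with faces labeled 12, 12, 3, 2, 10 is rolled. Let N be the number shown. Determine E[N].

27/5

E[N | heads] = (5+1)/2 = 3.
E[N | tails] = (12+12+3+2+10)/5 = 39/5.
By the law of total expectation,
E[N] = (1/2)·(3) + (1/2)·(39/5) = 27/5.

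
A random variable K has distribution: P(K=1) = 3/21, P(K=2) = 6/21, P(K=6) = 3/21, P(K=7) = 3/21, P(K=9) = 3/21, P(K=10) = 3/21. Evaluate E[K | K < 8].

P(K < 8) = 5/7.
Σ over the event: 1·1/7 + 2·2/7 + 6·1/7 + 7·1/7 = 18/7.
E[K | K < 8] = (18/7) / (5/7) = 18/5.

18/5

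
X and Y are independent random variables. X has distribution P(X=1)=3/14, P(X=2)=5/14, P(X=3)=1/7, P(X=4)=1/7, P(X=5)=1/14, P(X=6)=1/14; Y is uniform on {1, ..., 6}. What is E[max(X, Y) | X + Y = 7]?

P(X + Y = 7) = 1/6.
Summing max(X,Y)·P(x,y) over outcomes with X + Y = 7 gives 5/6.
E[max(X, Y) | X + Y = 7] = (5/6) / (1/6) = 5.

5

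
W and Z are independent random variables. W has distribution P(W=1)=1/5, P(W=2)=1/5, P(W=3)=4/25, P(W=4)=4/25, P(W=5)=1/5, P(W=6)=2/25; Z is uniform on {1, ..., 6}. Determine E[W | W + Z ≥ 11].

49/9

P(W + Z ≥ 11) = 3/50.
Summing W·P(x,y) over outcomes with W + Z ≥ 11 gives 49/150.
E[W | W + Z ≥ 11] = (49/150) / (3/50) = 49/9.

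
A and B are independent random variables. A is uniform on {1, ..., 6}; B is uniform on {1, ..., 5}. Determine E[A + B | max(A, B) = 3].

24/5

P(max(A, B) = 3) = 1/6.
Summing (A+B)·P(x,y) over outcomes with max(A, B) = 3 gives 4/5.
E[A + B | max(A, B) = 3] = (4/5) / (1/6) = 24/5.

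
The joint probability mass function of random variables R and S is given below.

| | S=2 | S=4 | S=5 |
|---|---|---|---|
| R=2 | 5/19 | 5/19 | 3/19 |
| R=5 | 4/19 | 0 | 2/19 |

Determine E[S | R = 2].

P(R = 2) = 13/19.
Σ S·P over the event = 2·(5/19) + 4·(5/19) + 5·(3/19) = 45/19.
E[S | R = 2] = (45/19) / (13/19) = 45/13.

45/13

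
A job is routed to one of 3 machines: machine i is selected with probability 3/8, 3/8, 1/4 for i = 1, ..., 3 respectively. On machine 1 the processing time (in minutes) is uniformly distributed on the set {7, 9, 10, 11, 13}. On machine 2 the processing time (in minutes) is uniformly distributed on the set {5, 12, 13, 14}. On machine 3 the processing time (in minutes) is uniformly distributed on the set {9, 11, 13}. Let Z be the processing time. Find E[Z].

85/8

E[Z | machine 1] = (7+9+10+11+13)/5 = 10.
E[Z | machine 2] = (5+12+13+14)/4 = 11.
E[Z | machine 3] = (9+11+13)/3 = 11.
By the law of total expectation,
E[Z] = (3/8)·(10) + (3/8)·(11) + (1/4)·(11) = 85/8.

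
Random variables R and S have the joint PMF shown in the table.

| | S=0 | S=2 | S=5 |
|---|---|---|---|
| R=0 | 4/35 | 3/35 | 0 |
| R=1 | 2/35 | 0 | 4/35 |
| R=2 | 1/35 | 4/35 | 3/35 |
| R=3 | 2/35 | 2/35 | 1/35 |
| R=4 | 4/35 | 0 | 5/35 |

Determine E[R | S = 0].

2

P(S = 0) = 13/35.
Σ R·P over the event = 0·(4/35) + 1·(2/35) + 2·(1/35) + 3·(2/35) + 4·(4/35) = 26/35.
E[R | S = 0] = (26/35) / (13/35) = 2.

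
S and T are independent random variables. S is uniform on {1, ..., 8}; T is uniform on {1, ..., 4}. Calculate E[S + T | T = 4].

Outcomes with T = 4: (1,4), (2,4), (3,4), (4,4), (5,4), (6,4), (7,4), (8,4), each with probability 1/32.
E[S + T | T = 4] = (5 + 6 + 7 + 8 + 9 + 10 + 11 + 12) / 8 = 17/2.

17/2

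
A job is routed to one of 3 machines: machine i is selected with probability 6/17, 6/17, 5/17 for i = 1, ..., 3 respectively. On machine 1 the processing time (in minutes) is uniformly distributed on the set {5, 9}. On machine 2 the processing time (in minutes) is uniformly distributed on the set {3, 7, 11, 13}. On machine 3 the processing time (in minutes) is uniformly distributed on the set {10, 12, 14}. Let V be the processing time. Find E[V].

E[V | machine 1] = (5+9)/2 = 7.
E[V | machine 2] = (3+7+11+13)/4 = 17/2.
E[V | machine 3] = (10+12+14)/3 = 12.
By the law of total expectation,
E[V] = (6/17)·(7) + (6/17)·(17/2) + (5/17)·(12) = 9.

9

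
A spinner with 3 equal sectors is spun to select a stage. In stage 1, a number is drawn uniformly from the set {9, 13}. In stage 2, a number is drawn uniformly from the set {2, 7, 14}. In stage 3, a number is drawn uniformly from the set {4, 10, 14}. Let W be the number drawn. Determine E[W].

28/3

E[W | stage 1] = (9+13)/2 = 11.
E[W | stage 2] = (2+7+14)/3 = 23/3.
E[W | stage 3] = (4+10+14)/3 = 28/3.
By the law of total expectation,
E[W] = (1/3)·(11) + (1/3)·(23/3) + (1/3)·(28/3) = 28/3.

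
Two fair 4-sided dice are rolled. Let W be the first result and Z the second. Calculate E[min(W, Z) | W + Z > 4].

Outcomes with W + Z > 4: (1,4), (2,3), (2,4), (3,2), (3,3), (3,4), (4,1), (4,2), (4,3), (4,4), each with probability 1/16.
E[min(W, Z) | W + Z > 4] = (1 + 2 + 2 + 2 + 3 + 3 + 1 + 2 + 3 + 4) / 10 = 23/10.

23/10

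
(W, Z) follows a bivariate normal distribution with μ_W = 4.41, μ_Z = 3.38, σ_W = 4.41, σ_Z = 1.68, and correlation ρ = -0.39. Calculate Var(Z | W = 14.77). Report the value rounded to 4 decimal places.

2.3931

Var(Z | W=x) = (1 − ρ²)·σ_Z².
Var(Z | W=14.77) = (1.68)²·(1 − (-0.39)²) = 2.8224·0.8479 = 2.3931.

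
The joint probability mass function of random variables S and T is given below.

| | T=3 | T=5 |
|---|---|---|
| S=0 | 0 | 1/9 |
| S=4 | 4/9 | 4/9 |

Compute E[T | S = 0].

5

P(S = 0) = 1/9.
Σ T·P over the event = 5·(1/9) = 5/9.
E[T | S = 0] = (5/9) / (1/9) = 5.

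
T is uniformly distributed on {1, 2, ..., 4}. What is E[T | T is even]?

Given T is even, T is equally likely to be any of {2, 4}.
E[T | T is even] = (2 + 4) / 2 = 3.

3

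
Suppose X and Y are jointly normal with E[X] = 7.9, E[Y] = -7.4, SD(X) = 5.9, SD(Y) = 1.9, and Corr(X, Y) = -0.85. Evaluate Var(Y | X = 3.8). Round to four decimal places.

Var(Y | X=x) = (1 − ρ²)·σ_Y².
Var(Y | X=3.8) = (1.9)²·(1 − (-0.85)²) = 3.61·0.2775 = 1.0018.

1.0018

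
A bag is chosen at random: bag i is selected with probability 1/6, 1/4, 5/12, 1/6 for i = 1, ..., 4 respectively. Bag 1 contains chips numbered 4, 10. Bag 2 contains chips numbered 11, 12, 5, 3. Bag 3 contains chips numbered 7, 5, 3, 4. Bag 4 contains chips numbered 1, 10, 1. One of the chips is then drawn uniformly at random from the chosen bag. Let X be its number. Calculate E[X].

23/4

E[X | bag 1] = (4+10)/2 = 7.
E[X | bag 2] = (11+12+5+3)/4 = 31/4.
E[X | bag 3] = (7+5+3+4)/4 = 19/4.
E[X | bag 4] = (1+10+1)/3 = 4.
E[X] = (1/6)·(7) + (1/4)·(31/4) + (5/12)·(19/4) + (1/6)·(4) = 23/4.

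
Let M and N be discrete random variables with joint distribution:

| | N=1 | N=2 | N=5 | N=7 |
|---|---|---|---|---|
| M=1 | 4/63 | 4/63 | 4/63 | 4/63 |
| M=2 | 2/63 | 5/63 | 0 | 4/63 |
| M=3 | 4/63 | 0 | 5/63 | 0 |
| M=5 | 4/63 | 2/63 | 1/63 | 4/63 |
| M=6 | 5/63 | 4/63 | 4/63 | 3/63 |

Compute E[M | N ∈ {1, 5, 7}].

P(N ∈ {1, 5, 7}) = 16/21.
Summing M·P(M=x,N=y) over the conditioning event gives 8/3.
E[M | N ∈ {1, 5, 7}] = (8/3) / (16/21) = 7/2.

7/2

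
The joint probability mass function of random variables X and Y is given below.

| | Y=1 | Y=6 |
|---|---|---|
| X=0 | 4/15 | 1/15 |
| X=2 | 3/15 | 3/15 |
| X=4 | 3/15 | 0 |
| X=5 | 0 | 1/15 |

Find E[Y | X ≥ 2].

P(X ≥ 2) = 2/3.
Σ Y·P over the event = 1·(3/15) + 6·(3/15) + 1·(3/15) + 6·(1/15) = 2.
E[Y | X ≥ 2] = (2) / (2/3) = 3.

3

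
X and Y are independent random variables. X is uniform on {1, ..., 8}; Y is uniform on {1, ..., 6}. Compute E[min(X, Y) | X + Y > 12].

17/3

Outcomes with X + Y > 12: (7,6), (8,5), (8,6), each with probability 1/48.
E[min(X, Y) | X + Y > 12] = (6 + 5 + 6) / 3 = 17/3.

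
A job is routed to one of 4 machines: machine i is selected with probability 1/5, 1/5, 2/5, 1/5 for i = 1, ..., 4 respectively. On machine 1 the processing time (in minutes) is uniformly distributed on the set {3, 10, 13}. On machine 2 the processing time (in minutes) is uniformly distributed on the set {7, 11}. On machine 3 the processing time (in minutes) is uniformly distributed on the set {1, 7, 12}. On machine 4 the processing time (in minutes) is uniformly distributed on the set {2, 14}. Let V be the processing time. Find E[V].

39/5

E[V | machine 1] = (3+10+13)/3 = 26/3.
E[V | machine 2] = (7+11)/2 = 9.
E[V | machine 3] = (1+7+12)/3 = 20/3.
E[V | machine 4] = (2+14)/2 = 8.
By the law of total expectation,
E[V] = (1/5)·(26/3) + (1/5)·(9) + (2/5)·(20/3) + (1/5)·(8) = 39/5.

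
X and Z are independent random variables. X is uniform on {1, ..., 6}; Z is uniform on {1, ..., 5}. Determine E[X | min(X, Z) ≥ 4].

5

P(min(X, Z) ≥ 4) = 1/5.
Summing X·P(x,y) over outcomes with min(X, Z) ≥ 4 gives 1.
E[X | min(X, Z) ≥ 4] = (1) / (1/5) = 5.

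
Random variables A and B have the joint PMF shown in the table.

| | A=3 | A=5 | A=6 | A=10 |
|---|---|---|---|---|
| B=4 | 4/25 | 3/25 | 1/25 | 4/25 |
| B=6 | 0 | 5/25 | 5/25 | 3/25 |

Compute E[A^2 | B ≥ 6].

605/13

P(B ≥ 6) = 13/25.
Σ A^2·P over the event = 25·(5/25) + 36·(5/25) + 100·(3/25) = 121/5.
E[A^2 | B ≥ 6] = (121/5) / (13/25) = 605/13.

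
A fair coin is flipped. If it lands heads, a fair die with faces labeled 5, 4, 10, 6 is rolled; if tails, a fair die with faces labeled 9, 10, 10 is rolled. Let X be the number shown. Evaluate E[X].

E[X | heads] = (5+4+10+6)/4 = 25/4.
E[X | tails] = (9+10+10)/3 = 29/3.
By the law of total expectation,
E[X] = (1/2)·(25/4) + (1/2)·(29/3) = 191/24.

191/24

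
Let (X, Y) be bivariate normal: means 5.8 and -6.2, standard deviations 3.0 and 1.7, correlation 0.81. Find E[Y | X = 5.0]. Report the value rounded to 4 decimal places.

For a bivariate normal, E[Y | X=x] = μ_Y + ρ·(σ_Y/σ_X)·(x − μ_X).
E[Y | X=5.0] = -6.2 + (0.81)·(1.7/3.0)·(5.0 − (5.8)) = -6.2 + (0.459)·(-0.8) = -6.5672.

-6.5672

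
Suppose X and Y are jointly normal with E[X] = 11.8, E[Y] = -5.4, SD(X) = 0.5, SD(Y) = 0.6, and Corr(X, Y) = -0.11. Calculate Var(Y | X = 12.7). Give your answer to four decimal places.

For a bivariate normal, Var(Y | X=x) = σ_Y²(1 − ρ²).
Var(Y | X=12.7) = (0.6)²·(1 − (-0.11)²) = 0.36·0.9879 = 0.3556.

0.3556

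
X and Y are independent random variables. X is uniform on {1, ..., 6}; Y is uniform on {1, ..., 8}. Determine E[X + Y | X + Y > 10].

12

Outcomes with X + Y > 10: (3,8), (4,7), (4,8), (5,6), (5,7), (5,8), (6,5), (6,6), (6,7), (6,8), each with probability 1/48.
E[X + Y | X + Y > 10] = (11 + 11 + 12 + 11 + 12 + 13 + 11 + 12 + 13 + 14) / 10 = 12.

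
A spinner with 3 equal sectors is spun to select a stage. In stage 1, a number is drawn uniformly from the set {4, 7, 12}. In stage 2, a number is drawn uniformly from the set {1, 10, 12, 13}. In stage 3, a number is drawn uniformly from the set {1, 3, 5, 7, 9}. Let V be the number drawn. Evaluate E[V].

65/9

E[V | stage 1] = (4+7+12)/3 = 23/3.
E[V | stage 2] = (1+10+12+13)/4 = 9.
E[V | stage 3] = (1+3+5+7+9)/5 = 5.
By the law of total expectation,
E[V] = (1/3)·(23/3) + (1/3)·(9) + (1/3)·(5) = 65/9.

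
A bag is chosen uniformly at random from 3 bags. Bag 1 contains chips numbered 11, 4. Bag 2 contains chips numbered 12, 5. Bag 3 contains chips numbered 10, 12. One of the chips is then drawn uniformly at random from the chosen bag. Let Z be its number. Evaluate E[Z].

E[Z | bag 1] = (11+4)/2 = 15/2.
E[Z | bag 2] = (12+5)/2 = 17/2.
E[Z | bag 3] = (10+12)/2 = 11.
E[Z] = (1/3)·(15/2) + (1/3)·(17/2) + (1/3)·(11) = 9.

9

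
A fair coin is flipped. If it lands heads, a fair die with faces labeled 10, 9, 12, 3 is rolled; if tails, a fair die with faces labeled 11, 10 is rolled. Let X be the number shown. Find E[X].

19/2

E[X | heads] = (10+9+12+3)/4 = 17/2.
E[X | tails] = (11+10)/2 = 21/2.
By the law of total expectation,
E[X] = (1/2)·(17/2) + (1/2)·(21/2) = 19/2.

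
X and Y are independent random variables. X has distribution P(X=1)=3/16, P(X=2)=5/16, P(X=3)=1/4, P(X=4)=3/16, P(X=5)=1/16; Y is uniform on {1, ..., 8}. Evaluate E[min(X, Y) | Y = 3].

37/16

P(Y = 3) = 1/8.
Summing min(X,Y)·P(x,y) over outcomes with Y = 3 gives 37/128.
E[min(X, Y) | Y = 3] = (37/128) / (1/8) = 37/16.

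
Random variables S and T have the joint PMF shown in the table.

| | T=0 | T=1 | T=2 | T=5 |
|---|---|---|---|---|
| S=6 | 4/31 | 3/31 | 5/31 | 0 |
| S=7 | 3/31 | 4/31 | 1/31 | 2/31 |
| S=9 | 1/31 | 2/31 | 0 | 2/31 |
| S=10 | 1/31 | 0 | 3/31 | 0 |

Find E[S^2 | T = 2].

P(T = 2) = 9/31.
Σ S^2·P over the event = 36·(5/31) + 49·(1/31) + 100·(3/31) = 529/31.
E[S^2 | T = 2] = (529/31) / (9/31) = 529/9.

529/9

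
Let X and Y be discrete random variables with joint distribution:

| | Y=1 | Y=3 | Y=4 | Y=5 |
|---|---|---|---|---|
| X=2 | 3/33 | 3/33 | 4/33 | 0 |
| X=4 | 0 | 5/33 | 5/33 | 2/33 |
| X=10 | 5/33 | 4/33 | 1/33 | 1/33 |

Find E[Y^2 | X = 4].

P(X = 4) = 4/11.
Σ Y^2·P over the event = 9·(5/33) + 16·(5/33) + 25·(2/33) = 175/33.
E[Y^2 | X = 4] = (175/33) / (4/11) = 175/12.

175/12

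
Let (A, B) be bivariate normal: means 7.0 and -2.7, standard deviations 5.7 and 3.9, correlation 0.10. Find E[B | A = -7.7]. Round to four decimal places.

E[B | A=x] = μ_B + ρ(σ_B/σ_A)(x − μ_A) for jointly normal variables.
E[B | A=-7.7] = -2.7 + (0.10)·(3.9/5.7)·(-7.7 − (7.0)) = -2.7 + (0.068421)·(-14.7) = -3.7058.

-3.7058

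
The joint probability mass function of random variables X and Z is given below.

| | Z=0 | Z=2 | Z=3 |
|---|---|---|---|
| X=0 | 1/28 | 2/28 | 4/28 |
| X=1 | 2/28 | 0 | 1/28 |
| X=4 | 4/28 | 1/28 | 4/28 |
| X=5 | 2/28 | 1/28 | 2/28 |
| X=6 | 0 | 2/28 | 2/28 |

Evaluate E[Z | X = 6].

5/2

P(X = 6) = 1/7.
Σ Z·P over the event = 2·(2/28) + 3·(2/28) = 5/14.
E[Z | X = 6] = (5/14) / (1/7) = 5/2.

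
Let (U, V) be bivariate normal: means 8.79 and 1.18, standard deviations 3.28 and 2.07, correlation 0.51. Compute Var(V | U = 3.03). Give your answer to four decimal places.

3.1704

Var(V | U=x) = (1 − ρ²)·σ_V².
Var(V | U=3.03) = (2.07)²·(1 − (0.51)²) = 4.2849·0.7399 = 3.1704.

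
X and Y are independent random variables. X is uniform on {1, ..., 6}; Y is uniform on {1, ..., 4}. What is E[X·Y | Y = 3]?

21/2

P(Y = 3) = 1/4.
Summing XY·P(x,y) over outcomes with Y = 3 gives 21/8.
E[X·Y | Y = 3] = (21/8) / (1/4) = 21/2.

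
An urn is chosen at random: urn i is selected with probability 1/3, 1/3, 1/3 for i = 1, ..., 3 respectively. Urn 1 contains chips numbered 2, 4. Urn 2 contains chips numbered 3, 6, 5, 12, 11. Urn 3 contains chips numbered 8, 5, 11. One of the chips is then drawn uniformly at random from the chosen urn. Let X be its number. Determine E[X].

E[X | urn 1] = (2+4)/2 = 3.
E[X | urn 2] = (3+6+5+12+11)/5 = 37/5.
E[X | urn 3] = (8+5+11)/3 = 8.
E[X] = (1/3)·(3) + (1/3)·(37/5) + (1/3)·(8) = 92/15.

92/15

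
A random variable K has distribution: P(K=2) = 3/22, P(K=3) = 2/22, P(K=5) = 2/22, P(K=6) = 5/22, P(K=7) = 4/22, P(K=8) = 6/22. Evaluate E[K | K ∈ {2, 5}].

16/5

P(K ∈ {2, 5}) = 5/22.
Σ over the event: 2·3/22 + 5·1/11 = 8/11.
E[K | K ∈ {2, 5}] = (8/11) / (5/22) = 16/5.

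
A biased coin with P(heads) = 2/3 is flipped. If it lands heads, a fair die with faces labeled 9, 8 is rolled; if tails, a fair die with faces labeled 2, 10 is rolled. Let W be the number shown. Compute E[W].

E[W | heads] = (9+8)/2 = 17/2.
E[W | tails] = (2+10)/2 = 6.
E[W] = (2/3)·(17/2) + (1/3)·(6) = 23/3.

23/3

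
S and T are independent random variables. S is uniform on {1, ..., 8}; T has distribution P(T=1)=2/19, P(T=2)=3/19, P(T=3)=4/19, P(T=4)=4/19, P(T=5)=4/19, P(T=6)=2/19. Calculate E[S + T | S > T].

255/28

P(S > T) = 21/38.
Summing (S+T)·P(x,y) over outcomes with S > T gives 765/152.
E[S + T | S > T] = (765/152) / (21/38) = 255/28.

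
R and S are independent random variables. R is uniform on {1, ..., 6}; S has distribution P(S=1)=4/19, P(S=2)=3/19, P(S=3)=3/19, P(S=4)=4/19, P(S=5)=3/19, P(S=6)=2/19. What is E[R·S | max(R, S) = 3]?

21/4

P(max(R, S) = 3) = 8/57.
Summing RS·P(x,y) over outcomes with max(R, S) = 3 gives 14/19.
E[R·S | max(R, S) = 3] = (14/19) / (8/57) = 21/4.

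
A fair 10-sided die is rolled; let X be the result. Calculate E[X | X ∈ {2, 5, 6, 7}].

P(X ∈ {2, 5, 6, 7}) = 2/5.
Σ over the event: 2·1/10 + 5·1/10 + 6·1/10 + 7·1/10 = 2.
E[X | X ∈ {2, 5, 6, 7}] = (2) / (2/5) = 5.

5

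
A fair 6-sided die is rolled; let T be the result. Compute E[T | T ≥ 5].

Given T ≥ 5, T is equally likely to be any of {5, 6}.
E[T | T ≥ 5] = (5 + 6) / 2 = 11/2.

11/2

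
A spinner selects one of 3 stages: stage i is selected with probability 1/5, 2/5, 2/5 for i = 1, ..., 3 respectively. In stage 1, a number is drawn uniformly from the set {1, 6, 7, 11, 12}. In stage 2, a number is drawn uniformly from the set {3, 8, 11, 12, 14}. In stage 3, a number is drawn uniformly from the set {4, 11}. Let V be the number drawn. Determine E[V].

E[V | stage 1] = (1+6+7+11+12)/5 = 37/5.
E[V | stage 2] = (3+8+11+12+14)/5 = 48/5.
E[V | stage 3] = (4+11)/2 = 15/2.
E[V] = (1/5)·(37/5) + (2/5)·(48/5) + (2/5)·(15/2) = 208/25.

208/25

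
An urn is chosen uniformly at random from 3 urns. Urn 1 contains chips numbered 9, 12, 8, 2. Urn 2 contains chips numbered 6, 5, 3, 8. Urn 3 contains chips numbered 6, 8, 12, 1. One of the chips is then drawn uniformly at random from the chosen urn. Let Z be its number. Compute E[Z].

E[Z | urn 1] = (9+12+8+2)/4 = 31/4.
E[Z | urn 2] = (6+5+3+8)/4 = 11/2.
E[Z | urn 3] = (6+8+12+1)/4 = 27/4.
By the law of total expectation,
E[Z] = (1/3)·(31/4) + (1/3)·(11/2) + (1/3)·(27/4) = 20/3.

20/3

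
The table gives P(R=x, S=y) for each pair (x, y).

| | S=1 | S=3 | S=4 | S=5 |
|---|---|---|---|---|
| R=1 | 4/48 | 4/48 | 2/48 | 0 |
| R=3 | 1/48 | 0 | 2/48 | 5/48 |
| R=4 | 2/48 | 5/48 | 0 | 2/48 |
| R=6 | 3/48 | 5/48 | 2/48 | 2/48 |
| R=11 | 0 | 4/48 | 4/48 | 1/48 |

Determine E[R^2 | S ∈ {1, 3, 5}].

P(S ∈ {1, 3, 5}) = 19/24.
Summing R^2·P(R=x,S=y) over the conditioning event gives 1171/48.
E[R^2 | S ∈ {1, 3, 5}] = (1171/48) / (19/24) = 1171/38.

1171/38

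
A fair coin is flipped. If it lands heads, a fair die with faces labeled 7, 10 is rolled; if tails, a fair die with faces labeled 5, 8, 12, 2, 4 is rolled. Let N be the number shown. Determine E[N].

147/20

E[N | heads] = (7+10)/2 = 17/2.
E[N | tails] = (5+8+12+2+4)/5 = 31/5.
By the law of total expectation,
E[N] = (1/2)·(17/2) + (1/2)·(31/5) = 147/20.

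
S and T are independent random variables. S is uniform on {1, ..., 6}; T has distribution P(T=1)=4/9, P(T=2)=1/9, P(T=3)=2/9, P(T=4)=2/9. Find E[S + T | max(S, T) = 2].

P(max(S, T) = 2) = 1/9.
Summing (S+T)·P(x,y) over outcomes with max(S, T) = 2 gives 19/54.
E[S + T | max(S, T) = 2] = (19/54) / (1/9) = 19/6.

19/6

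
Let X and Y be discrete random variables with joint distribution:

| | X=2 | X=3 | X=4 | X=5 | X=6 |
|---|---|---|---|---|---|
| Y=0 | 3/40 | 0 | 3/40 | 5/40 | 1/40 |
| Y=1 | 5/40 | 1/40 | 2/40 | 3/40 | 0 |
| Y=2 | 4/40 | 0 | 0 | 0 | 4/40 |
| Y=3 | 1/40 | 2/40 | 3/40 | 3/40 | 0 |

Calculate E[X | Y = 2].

4

P(Y = 2) = 1/5.
Σ X·P over the event = 2·(4/40) + 6·(4/40) = 4/5.
E[X | Y = 2] = (4/5) / (1/5) = 4.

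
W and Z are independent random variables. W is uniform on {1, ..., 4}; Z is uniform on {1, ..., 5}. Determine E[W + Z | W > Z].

Outcomes with W > Z: (2,1), (3,1), (3,2), (4,1), (4,2), (4,3), each with probability 1/20.
E[W + Z | W > Z] = (3 + 4 + 5 + 5 + 6 + 7) / 6 = 5.

5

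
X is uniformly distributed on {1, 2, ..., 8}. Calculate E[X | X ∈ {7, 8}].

15/2

P(X ∈ {7, 8}) = 1/4.
Σ over the event: 7·1/8 + 8·1/8 = 15/8.
E[X | X ∈ {7, 8}] = (15/8) / (1/4) = 15/2.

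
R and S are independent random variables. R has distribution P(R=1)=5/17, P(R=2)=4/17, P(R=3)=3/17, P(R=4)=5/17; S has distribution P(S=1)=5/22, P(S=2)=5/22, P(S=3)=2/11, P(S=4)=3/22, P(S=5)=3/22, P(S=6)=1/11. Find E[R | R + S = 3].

P(R + S = 3) = 45/374.
Summing R·P(x,y) over outcomes with R + S = 3 gives 65/374.
E[R | R + S = 3] = (65/374) / (45/374) = 13/9.

13/9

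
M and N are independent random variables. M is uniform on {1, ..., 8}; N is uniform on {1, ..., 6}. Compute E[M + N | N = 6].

P(N = 6) = 1/6.
Summing (M+N)·P(x,y) over outcomes with N = 6 gives 7/4.
E[M + N | N = 6] = (7/4) / (1/6) = 21/2.

21/2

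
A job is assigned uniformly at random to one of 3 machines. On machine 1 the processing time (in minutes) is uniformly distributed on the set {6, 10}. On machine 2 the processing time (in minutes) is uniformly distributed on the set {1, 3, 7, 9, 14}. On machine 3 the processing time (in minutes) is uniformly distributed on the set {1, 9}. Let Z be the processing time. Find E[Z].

E[Z | machine 1] = (6+10)/2 = 8.
E[Z | machine 2] = (1+3+7+9+14)/5 = 34/5.
E[Z | machine 3] = (1+9)/2 = 5.
By the law of total expectation,
E[Z] = (1/3)·(8) + (1/3)·(34/5) + (1/3)·(5) = 33/5.

33/5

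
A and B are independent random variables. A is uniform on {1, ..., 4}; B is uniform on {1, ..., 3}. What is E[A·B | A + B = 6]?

17/2

P(A + B = 6) = 1/6.
Summing AB·P(x,y) over outcomes with A + B = 6 gives 17/12.
E[A·B | A + B = 6] = (17/12) / (1/6) = 17/2.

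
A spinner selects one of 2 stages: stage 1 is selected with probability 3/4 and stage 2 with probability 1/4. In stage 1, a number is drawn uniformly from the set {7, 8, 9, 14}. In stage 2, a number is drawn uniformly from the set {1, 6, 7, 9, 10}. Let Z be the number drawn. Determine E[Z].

E[Z | stage 1] = (7+8+9+14)/4 = 19/2.
E[Z | stage 2] = (1+6+7+9+10)/5 = 33/5.
E[Z] = (3/4)·(19/2) + (1/4)·(33/5) = 351/40.

351/40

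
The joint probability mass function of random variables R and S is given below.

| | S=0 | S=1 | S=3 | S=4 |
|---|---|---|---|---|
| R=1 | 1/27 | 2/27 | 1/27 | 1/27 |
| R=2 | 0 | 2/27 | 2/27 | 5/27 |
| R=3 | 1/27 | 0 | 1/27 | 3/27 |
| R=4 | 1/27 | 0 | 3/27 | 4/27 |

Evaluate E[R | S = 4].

P(S = 4) = 13/27.
Σ R·P over the event = 1·(1/27) + 2·(5/27) + 3·(3/27) + 4·(4/27) = 4/3.
E[R | S = 4] = (4/3) / (13/27) = 36/13.

36/13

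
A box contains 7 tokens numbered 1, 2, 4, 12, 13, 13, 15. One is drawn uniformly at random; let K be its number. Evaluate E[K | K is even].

6

P(K is even) = 3/7.
Σ over the event: 2·1/7 + 4·1/7 + 12·1/7 = 18/7.
E[K | K is even] = (18/7) / (3/7) = 6.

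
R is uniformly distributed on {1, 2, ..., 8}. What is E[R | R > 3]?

6

Given R > 3, R is equally likely to be any of {4, 5, 6, 7, 8}.
E[R | R > 3] = (4 + 5 + 6 + 7 + 8) / 5 = 6.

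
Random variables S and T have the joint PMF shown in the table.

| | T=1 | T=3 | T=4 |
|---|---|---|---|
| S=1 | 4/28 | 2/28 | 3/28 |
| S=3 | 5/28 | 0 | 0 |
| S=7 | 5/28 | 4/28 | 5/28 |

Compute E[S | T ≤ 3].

21/5

P(T ≤ 3) = 5/7.
Σ S·P over the event = 1·(4/28) + 1·(2/28) + 3·(5/28) + 7·(5/28) + 7·(4/28) = 3.
E[S | T ≤ 3] = (3) / (5/7) = 21/5.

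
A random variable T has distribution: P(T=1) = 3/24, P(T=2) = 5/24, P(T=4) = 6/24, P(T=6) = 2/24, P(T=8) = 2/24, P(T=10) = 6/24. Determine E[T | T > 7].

P(T > 7) = 1/3.
Σ over the event: 8·1/12 + 10·1/4 = 19/6.
E[T | T > 7] = (19/6) / (1/3) = 19/2.

19/2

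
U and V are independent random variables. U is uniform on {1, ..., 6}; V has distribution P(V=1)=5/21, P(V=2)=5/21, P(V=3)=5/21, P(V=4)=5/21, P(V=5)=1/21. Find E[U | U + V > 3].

421/111

P(U + V > 3) = 37/42.
Summing U·P(x,y) over outcomes with U + V > 3 gives 421/126.
E[U | U + V > 3] = (421/126) / (37/42) = 421/111.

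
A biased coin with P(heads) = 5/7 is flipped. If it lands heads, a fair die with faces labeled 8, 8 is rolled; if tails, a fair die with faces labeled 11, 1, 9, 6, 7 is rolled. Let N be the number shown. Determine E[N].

268/35

E[N | heads] = (8+8)/2 = 8.
E[N | tails] = (11+1+9+6+7)/5 = 34/5.
E[N] = (5/7)·(8) + (2/7)·(34/5) = 268/35.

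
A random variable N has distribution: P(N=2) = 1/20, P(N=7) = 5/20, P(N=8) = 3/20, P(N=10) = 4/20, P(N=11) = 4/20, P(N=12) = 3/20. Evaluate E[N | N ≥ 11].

P(N ≥ 11) = 7/20.
Σ over the event: 11·1/5 + 12·3/20 = 4.
E[N | N ≥ 11] = (4) / (7/20) = 80/7.

80/7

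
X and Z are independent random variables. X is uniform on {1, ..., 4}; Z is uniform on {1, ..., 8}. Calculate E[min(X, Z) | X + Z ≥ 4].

P(X + Z ≥ 4) = 29/32.
Summing min(X,Z)·P(x,y) over outcomes with X + Z ≥ 4 gives 67/32.
E[min(X, Z) | X + Z ≥ 4] = (67/32) / (29/32) = 67/29.

67/29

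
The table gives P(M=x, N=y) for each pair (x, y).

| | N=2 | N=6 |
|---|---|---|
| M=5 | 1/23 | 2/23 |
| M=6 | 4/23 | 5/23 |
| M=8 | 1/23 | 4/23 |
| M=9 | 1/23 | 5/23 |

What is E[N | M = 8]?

P(M = 8) = 5/23.
Summing N·P(M=x,N=y) over the conditioning event gives 26/23.
E[N | M = 8] = (26/23) / (5/23) = 26/5.

26/5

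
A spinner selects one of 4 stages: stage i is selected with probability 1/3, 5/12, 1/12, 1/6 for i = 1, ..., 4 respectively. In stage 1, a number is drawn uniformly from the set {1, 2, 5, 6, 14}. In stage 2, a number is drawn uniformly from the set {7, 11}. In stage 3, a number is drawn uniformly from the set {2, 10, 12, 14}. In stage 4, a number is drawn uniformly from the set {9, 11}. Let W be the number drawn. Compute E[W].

E[W | stage 1] = (1+2+5+6+14)/5 = 28/5.
E[W | stage 2] = (7+11)/2 = 9.
E[W | stage 3] = (2+10+12+14)/4 = 19/2.
E[W | stage 4] = (9+11)/2 = 10.
E[W] = (1/3)·(28/5) + (5/12)·(9) + (1/12)·(19/2) + (1/6)·(10) = 323/40.

323/40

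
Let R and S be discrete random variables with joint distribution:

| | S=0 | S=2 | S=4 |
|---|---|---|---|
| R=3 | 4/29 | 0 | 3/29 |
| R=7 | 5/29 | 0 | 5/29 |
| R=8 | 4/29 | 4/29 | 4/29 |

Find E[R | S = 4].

19/3

P(S = 4) = 12/29.
Σ R·P over the event = 3·(3/29) + 7·(5/29) + 8·(4/29) = 76/29.
E[R | S = 4] = (76/29) / (12/29) = 19/3.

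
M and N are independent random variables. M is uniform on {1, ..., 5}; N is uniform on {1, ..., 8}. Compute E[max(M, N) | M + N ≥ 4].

P(M + N ≥ 4) = 37/40.
Summing max(M,N)·P(x,y) over outcomes with M + N ≥ 4 gives 39/8.
E[max(M, N) | M + N ≥ 4] = (39/8) / (37/40) = 195/37.

195/37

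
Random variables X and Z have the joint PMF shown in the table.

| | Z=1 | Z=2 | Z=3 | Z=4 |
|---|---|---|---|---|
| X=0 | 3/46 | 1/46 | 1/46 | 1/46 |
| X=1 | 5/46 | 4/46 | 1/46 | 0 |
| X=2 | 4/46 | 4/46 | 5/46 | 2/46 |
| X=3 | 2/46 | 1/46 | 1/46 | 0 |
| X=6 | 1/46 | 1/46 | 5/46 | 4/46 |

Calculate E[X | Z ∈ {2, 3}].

P(Z ∈ {2, 3}) = 12/23.
Summing X·P(X=x,Z=y) over the conditioning event gives 65/46.
E[X | Z ∈ {2, 3}] = (65/46) / (12/23) = 65/24.

65/24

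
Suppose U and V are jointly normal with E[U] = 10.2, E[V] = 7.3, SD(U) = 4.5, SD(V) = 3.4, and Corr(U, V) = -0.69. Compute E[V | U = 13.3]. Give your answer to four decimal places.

5.6839

For a bivariate normal, E[V | U=x] = μ_V + ρ·(σ_V/σ_U)·(x − μ_U).
E[V | U=13.3] = 7.3 + (-0.69)·(3.4/4.5)·(13.3 − (10.2)) = 7.3 + (-0.52133)·(3.1) = 5.6839.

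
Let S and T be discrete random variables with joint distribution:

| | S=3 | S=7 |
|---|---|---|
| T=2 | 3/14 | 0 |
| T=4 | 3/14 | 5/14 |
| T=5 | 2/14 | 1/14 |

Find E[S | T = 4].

P(T = 4) = 4/7.
Σ S·P over the event = 3·(3/14) + 7·(5/14) = 22/7.
E[S | T = 4] = (22/7) / (4/7) = 11/2.

11/2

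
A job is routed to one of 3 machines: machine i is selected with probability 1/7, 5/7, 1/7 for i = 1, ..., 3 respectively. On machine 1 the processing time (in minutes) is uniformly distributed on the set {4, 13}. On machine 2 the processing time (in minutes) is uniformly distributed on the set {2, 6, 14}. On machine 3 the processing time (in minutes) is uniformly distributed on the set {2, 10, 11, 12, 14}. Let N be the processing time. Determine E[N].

1649/210

E[N | machine 1] = (4+13)/2 = 17/2.
E[N | machine 2] = (2+6+14)/3 = 22/3.
E[N | machine 3] = (2+10+11+12+14)/5 = 49/5.
E[N] = (1/7)·(17/2) + (5/7)·(22/3) + (1/7)·(49/5) = 1649/210.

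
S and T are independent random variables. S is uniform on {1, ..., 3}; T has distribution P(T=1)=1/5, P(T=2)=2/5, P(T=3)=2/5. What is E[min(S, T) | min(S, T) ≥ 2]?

P(min(S, T) ≥ 2) = 8/15.
Summing min(S,T)·P(x,y) over outcomes with min(S, T) ≥ 2 gives 6/5.
E[min(S, T) | min(S, T) ≥ 2] = (6/5) / (8/15) = 9/4.

9/4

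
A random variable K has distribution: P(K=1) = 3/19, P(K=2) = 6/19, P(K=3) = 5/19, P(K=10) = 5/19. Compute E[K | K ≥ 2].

P(K ≥ 2) = 16/19.
Σ over the event: 2·6/19 + 3·5/19 + 10·5/19 = 77/19.
E[K | K ≥ 2] = (77/19) / (16/19) = 77/16.

77/16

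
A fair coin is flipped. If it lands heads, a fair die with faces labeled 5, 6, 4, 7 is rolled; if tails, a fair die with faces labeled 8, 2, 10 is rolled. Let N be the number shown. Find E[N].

E[N | heads] = (5+6+4+7)/4 = 11/2.
E[N | tails] = (8+2+10)/3 = 20/3.
E[N] = (1/2)·(11/2) + (1/2)·(20/3) = 73/12.

73/12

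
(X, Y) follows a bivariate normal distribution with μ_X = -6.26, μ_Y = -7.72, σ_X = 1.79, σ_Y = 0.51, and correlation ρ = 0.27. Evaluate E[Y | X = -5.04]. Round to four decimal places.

E[Y | X=x] = μ_Y + ρ(σ_Y/σ_X)(x − μ_X) for jointly normal variables.
E[Y | X=-5.04] = -7.72 + (0.27)·(0.51/1.79)·(-5.04 − (-6.26)) = -7.72 + (0.076927)·(1.22) = -7.6261.

-7.6261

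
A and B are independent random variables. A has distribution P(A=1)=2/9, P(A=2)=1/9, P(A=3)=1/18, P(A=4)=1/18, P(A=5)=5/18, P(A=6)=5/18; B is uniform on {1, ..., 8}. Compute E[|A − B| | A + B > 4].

P(A + B > 4) = 127/144.
Summing |A−B|·P(x,y) over outcomes with A + B > 4 gives 43/18.
E[|A − B| | A + B > 4] = (43/18) / (127/144) = 344/127.

344/127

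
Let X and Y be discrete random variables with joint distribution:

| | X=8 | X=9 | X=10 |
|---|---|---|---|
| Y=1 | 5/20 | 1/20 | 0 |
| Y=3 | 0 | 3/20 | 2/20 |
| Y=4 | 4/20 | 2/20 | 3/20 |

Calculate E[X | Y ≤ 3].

P(Y ≤ 3) = 11/20.
Σ X·P over the event = 8·(5/20) + 9·(1/20) + 9·(3/20) + 10·(2/20) = 24/5.
E[X | Y ≤ 3] = (24/5) / (11/20) = 96/11.

96/11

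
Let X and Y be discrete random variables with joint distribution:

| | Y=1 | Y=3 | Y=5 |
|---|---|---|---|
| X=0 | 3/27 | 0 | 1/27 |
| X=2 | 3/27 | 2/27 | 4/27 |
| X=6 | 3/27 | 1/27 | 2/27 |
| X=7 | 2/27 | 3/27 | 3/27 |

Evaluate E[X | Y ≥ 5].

41/10

P(Y ≥ 5) = 10/27.
Σ X·P over the event = 0·(1/27) + 2·(4/27) + 6·(2/27) + 7·(3/27) = 41/27.
E[X | Y ≥ 5] = (41/27) / (10/27) = 41/10.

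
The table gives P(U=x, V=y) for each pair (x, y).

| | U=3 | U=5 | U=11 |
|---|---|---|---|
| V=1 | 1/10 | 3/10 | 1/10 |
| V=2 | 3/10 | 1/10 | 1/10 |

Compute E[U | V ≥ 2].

5

P(V ≥ 2) = 1/2.
Σ U·P over the event = 3·(3/10) + 5·(1/10) + 11·(1/10) = 5/2.
E[U | V ≥ 2] = (5/2) / (1/2) = 5.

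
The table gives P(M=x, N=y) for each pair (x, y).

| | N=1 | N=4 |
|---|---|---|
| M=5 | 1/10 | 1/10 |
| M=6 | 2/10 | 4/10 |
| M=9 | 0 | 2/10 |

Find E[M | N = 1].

P(N = 1) = 3/10.
Σ M·P over the event = 5·(1/10) + 6·(2/10) = 17/10.
E[M | N = 1] = (17/10) / (3/10) = 17/3.

17/3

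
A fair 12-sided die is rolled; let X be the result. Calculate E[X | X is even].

7

Given X is even, X is equally likely to be any of {2, 4, 6, 8, 10, 12}.
E[X | X is even] = (2 + 4 + 6 + 8 + 10 + 12) / 6 = 7.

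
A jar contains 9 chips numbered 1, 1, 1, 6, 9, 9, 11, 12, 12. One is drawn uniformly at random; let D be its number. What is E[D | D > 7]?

53/5

P(D > 7) = 5/9.
Σ over the event: 9·2/9 + 11·1/9 + 12·2/9 = 53/9.
E[D | D > 7] = (53/9) / (5/9) = 53/5.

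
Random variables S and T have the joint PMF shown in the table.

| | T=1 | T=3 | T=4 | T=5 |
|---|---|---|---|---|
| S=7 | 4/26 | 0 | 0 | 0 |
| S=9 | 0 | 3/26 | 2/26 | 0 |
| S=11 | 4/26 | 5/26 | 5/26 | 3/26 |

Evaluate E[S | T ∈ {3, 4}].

P(T ∈ {3, 4}) = 15/26.
Summing S·P(S=x,T=y) over the conditioning event gives 155/26.
E[S | T ∈ {3, 4}] = (155/26) / (15/26) = 31/3.

31/3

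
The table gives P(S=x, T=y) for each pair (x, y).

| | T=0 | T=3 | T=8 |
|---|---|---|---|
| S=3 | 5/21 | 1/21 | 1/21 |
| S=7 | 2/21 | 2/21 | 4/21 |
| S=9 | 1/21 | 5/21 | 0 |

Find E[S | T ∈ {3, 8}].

P(T ∈ {3, 8}) = 13/21.
Σ S·P over the event = 3·(1/21) + 3·(1/21) + 7·(2/21) + 7·(4/21) + 9·(5/21) = 31/7.
E[S | T ∈ {3, 8}] = (31/7) / (13/21) = 93/13.

93/13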